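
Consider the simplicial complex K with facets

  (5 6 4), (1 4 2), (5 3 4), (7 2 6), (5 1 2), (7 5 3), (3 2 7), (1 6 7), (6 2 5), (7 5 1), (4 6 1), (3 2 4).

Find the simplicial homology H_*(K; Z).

H_0 ≅ Z,  H_1 ≅ Z/2,  H_2 = 0.

We work with the vertex ordering 1 < 2 < 3 < 4 < 5 < 6 < 7. The simplices of K, each written with vertices in increasing order, are:

  0-simplices (7): [1], [2], [3], [4], [5], [6], [7]
  1-simplices (18): [1,2], [1,4], [1,5], [1,6], [1,7], [2,3], [2,4], [2,5], [2,6], [2,7], [3,4], [3,5], [3,7], [4,5], [4,6], [5,6], [5,7], [6,7]
  2-simplices (12): [1,2,4], [1,2,5], [1,4,6], [1,5,7], [1,6,7], [2,3,4], [2,3,7], [2,5,6], [2,6,7], [3,4,5], [3,5,7], [4,5,6]

Hence C_0 ≅ Z^7, C_1 ≅ Z^18, C_2 ≅ Z^12.

∂_1: C_1 → C_0 sends each edge [p,q] (with p < q) to q − p. For instance
  ∂[3,7] = [7] − [3].
The 7×18 boundary matrix has rank 6 and Smith normal form diag(1,1,1,1,1,1).

The boundary map ∂_2: C_2 → C_1 acts by ∂[p,q,r] = [q,r] − [p,r] + [p,q]. For instance
  ∂[1,5,7] = [5,7] − [1,7] + [1,5],
  ∂[1,2,4] = [2,4] − [1,4] + [1,2].
This gives a 18×12 integer matrix of rank 12; reducing to Smith normal form yields diagonal entries (1,1,1,1,1,1,1,1,1,1,1,2).

From H_k ≅ ker(∂_k) / im(∂_{k+1}) we obtain:

  H_0: rank C_0 − rank ∂_1 = 7 − 6 = 1, and the invariant factors of ∂_1 are all 1, so H_0 = Z.
  H_1: rank ker ∂_1 − rank ∂_2 = (18 − 6) − 12 = 0, and ∂_2 has invariant factor 2 > 1, so H_1 = Z/2.
  H_2: rank ker ∂_2 − rank ∂_3 = (12 − 12) − 0 = 0, and there is no ∂_3, so H_2 = 0.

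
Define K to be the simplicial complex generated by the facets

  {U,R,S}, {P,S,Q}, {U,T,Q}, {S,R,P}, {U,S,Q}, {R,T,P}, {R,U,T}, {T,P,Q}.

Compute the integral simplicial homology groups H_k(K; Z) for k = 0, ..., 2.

H_0 ≅ Z,  H_1 = 0,  H_2 ≅ Z.

Order the vertices as P < Q < R < S < T < U. Listing each simplex with vertices in this order, K has dimension 2 with simplices:

  0-simplices (6): P, Q, R, S, T, U
  1-simplices (12): PQ, PR, PS, PT, QS, QT, QU, RS, RT, RU, SU, TU
  2-simplices (8): PQS, PQT, PRS, PRT, QSU, QTU, RSU, RTU

Hence C_0 ≅ Z^6, C_1 ≅ Z^12, C_2 ≅ Z^8.

∂_1: C_1 → C_0 is given by ∂[p,q] = [q] − [p].
This gives a 6×12 integer matrix of rank 5; reducing to Smith normal form yields diagonal entries (1,1,1,1,1).

∂_2: C_2 → C_1 acts by ∂[p,q,r] = [q,r] − [p,r] + [p,q]. For instance
  ∂PRS = RS − PS + PR,
  ∂PRT = RT − PT + PR.
This gives a 12×8 integer matrix of rank 7; reducing to Smith normal form yields diagonal entries (1,1,1,1,1,1,1).

Computing H_k = (kernel of ∂_k) / (image of ∂_{k+1}):

  H_0: rank C_0 − rank ∂_1 = 6 − 5 = 1, and the invariant factors of ∂_1 are all 1, so H_0 = Z.
  H_1: rank ker ∂_1 − rank ∂_2 = (12 − 5) − 7 = 0, and the invariant factors of ∂_2 are all 1, so H_1 = 0.
  H_2: rank ker ∂_2 − rank ∂_3 = (8 − 7) − 0 = 1, and there is no ∂_3, so H_2 = Z.

(K is a triangulation of the 2-sphere S^2.)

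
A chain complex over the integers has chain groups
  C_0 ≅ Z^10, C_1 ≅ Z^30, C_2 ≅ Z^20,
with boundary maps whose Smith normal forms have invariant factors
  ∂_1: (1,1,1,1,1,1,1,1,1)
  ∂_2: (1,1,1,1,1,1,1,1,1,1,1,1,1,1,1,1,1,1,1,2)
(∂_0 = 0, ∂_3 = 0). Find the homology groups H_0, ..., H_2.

H_0 = Z,  H_1 = Z ⊕ Z/2Z,  H_2 = 0.

H_0: b_0 = 10 − 0 − 9 = 1; torsion from ∂_1 factors > 1: none. So H_0 = Z.
H_1: b_1 = 30 − 9 − 20 = 1; torsion from ∂_2 factors > 1: [2]. So H_1 = Z ⊕ Z/2Z.
H_2: b_2 = 20 − 20 − 0 = 0; torsion from ∂_3 factors > 1: none. So H_2 = 0.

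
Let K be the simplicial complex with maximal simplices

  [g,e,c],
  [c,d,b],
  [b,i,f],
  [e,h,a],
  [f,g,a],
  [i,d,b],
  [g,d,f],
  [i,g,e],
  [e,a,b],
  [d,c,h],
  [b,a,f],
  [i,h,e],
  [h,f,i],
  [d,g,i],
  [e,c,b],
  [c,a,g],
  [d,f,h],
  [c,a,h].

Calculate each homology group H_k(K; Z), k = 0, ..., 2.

K has 9 vertices, 27 edges, 18 triangles.
rank ∂_0 = 0, rank ∂_1 = 8 ⇒ b_0 = 9 − 0 − 8 = 1; all invariant factors of ∂_1 are 1 so no torsion. So H_0 ≅ Z.
rank ∂_1 = 8, rank ∂_2 = 18 ⇒ b_1 = 27 − 8 − 18 = 1; ∂_2 has invariant factor(s) [2] giving torsion. So H_1 ≅ Z ⊕ Z/2.
rank ∂_2 = 18, rank ∂_3 = 0 ⇒ b_2 = 18 − 18 − 0 = 0. So H_2 ≅ 0.

H_0 = Z,  H_1 = Z ⊕ Z/2,  H_2 = 0.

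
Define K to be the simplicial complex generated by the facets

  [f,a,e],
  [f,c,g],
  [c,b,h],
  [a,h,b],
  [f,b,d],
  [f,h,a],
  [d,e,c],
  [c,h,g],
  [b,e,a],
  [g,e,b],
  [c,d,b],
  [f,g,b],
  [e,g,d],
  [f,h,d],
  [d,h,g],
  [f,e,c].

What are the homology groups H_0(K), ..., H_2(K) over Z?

H_0 = Z,  H_1 = Z^2,  H_2 = Z.

Order the vertices as a < b < c < d < e < f < g < h. Listing each simplex with vertices in this order, K has dimension 2 with simplices:

  0-simplices (8): a, b, c, d, e, f, g, h
  1-simplices (24): ab, ae, af, ah, bc, bd, be, bf, bg, bh, cd, ce, cf, cg, ch, de, df, dg, dh, ef, eg, fg, fh, gh
  2-simplices (16): abe, abh, aef, afh, bcd, bch, bdf, beg, bfg, cde, cef, cfg, cgh, deg, dfh, dgh

giving chain groups C_0 ≅ Z^8, C_1 ≅ Z^24, C_2 ≅ Z^16.

Boundary ∂_1: C_1 → C_0 maps an edge to its endpoints' difference, ∂[p,q] = q − p.
As a 8×24 matrix over Z this has rank 7, with invariant factors (1,1,1,1,1,1,1).

∂_2: C_2 → C_1 sends each 2-simplex [p,q,r] to [q,r] − [p,r] + [p,q]. For instance
  ∂cgh = gh − ch + cg,
  ∂bch = ch − bh + bc.
The 24×16 boundary matrix has rank 15 and Smith normal form diag(1,1,1,1,1,1,1,1,1,1,1,1,1,1,1).

From H_k ≅ ker(∂_k) / im(∂_{k+1}) we obtain:

  H_0: rank C_0 − rank ∂_1 = 8 − 7 = 1, and the invariant factors of ∂_1 are all 1, so H_0 ≅ Z.
  H_1: rank ker ∂_1 − rank ∂_2 = (24 − 7) − 15 = 2, and the invariant factors of ∂_2 are all 1, so H_1 ≅ Z^2.
  H_2: rank ker ∂_2 − rank ∂_3 = (16 − 15) − 0 = 1, and there is no ∂_3, so H_2 ≅ Z.

(K is a triangulation of the torus T^2.)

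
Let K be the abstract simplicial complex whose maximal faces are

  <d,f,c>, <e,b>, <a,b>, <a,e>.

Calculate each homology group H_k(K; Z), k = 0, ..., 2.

H_0 = Z^2,  H_1 = Z,  H_2 = 0.

Take the total order a < b < c < d < e < f on the vertex set. Then K (dimension 2) consists of the simplices:

  0-simplices (6): a, b, c, d, e, f
  1-simplices (6): ab, ae, be, cd, cf, df
  2-simplices (1): cdf

so the chain groups are C_0 ≅ Z^6, C_1 ≅ Z^6, C_2 ≅ Z^1.

The boundary map ∂_1: C_1 → C_0 maps an edge to its endpoints' difference, ∂[p,q] = q − p. For instance
  ∂cf = f − c.
As a 6×6 matrix over Z this has rank 4, with invariant factors (1,1,1,1).

∂_2: C_2 → C_1 maps a triangle to the signed sum of its edges. For instance
  ∂cdf = df − cf + cd.
The 6×1 boundary matrix has rank 1 and Smith normal form diag(1).

Reading off H_k = ker ∂_k / im ∂_{k+1}:

  H_0: rank C_0 − rank ∂_1 = 6 − 4 = 2, and the invariant factors of ∂_1 are all 1, so H_0 ≅ Z^2.
  H_1: rank ker ∂_1 − rank ∂_2 = (6 − 4) − 1 = 1, and the invariant factors of ∂_2 are all 1, so H_1 ≅ Z.
  H_2: rank ker ∂_2 − rank ∂_3 = (1 − 1) − 0 = 0, and there is no ∂_3, so H_2 ≅ 0.

(K is a triangulation of the disjoint union of the circle S^1 and the 2-simplex.)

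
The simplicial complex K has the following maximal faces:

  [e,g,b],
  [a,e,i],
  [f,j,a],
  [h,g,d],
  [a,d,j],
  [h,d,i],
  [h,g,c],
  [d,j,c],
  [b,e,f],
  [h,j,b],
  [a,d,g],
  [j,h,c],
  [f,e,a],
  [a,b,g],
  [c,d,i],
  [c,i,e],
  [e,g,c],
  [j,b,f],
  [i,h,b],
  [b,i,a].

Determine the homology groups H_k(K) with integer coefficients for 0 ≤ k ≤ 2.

Fix the vertex order a < b < c < d < e < f < g < h < i < j and write every simplex with vertices in increasing order. Then dim K = 2 and the simplices of K are:

  0-simplices (10): a, b, c, d, e, f, g, h, i, j
  1-simplices (30): ab, ad, ae, af, ag, ai, aj, be, bf, bg, bh, bi, bj, cd, ce, cg, ch, ci, cj, dg, dh, di, dj, ef, eg, ei, fj, gh, hi, hj
  2-simplices (20): abg, abi, adg, adj, aef, aei, afj, bef, beg, bfj, bhi, bhj, cdi, cdj, ceg, cei, cgh, chj, dgh, dhi

giving chain groups C_0 ≅ Z^10, C_1 ≅ Z^30, C_2 ≅ Z^20.

∂_1: C_1 → C_0 maps an edge to its endpoints' difference, ∂[p,q] = q − p.
The 10×30 boundary matrix has rank 9 and Smith normal form diag(1,1,1,1,1,1,1,1,1).

∂_2: C_2 → C_1 maps a triangle to the signed sum of its edges. For instance
  ∂aei = ei − ai + ae,
  ∂adg = dg − ag + ad.
The resulting 30×20 matrix has rank 20, and its Smith normal form has invariant factors (1,1,1,1,1,1,1,1,1,1,1,1,1,1,1,1,1,1,1,2).

From H_k ≅ ker(∂_k) / im(∂_{k+1}) we obtain:

  H_0: rank C_0 − rank ∂_1 = 10 − 9 = 1, and the invariant factors of ∂_1 are all 1, so H_0 ≅ Z.
  H_1: rank ker ∂_1 − rank ∂_2 = (30 − 9) − 20 = 1, and ∂_2 has invariant factor 2 > 1, so H_1 ≅ Z ⊕ Z/2.
  H_2: rank ker ∂_2 − rank ∂_3 = (20 − 20) − 0 = 0, and there is no ∂_3, so H_2 ≅ 0.

H_0 = Z,  H_1 = Z ⊕ Z/2,  H_2 = 0.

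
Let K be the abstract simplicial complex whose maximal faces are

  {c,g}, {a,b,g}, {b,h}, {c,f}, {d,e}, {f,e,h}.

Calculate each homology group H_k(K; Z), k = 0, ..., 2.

H_0 = Z,  H_1 = Z,  H_2 = 0.

Order the vertices as a < b < c < d < e < f < g < h. Listing each simplex with vertices in this order, K has dimension 2 with simplices:

  0-simplices (8): a, b, c, d, e, f, g, h
  1-simplices (10): ab, ag, bg, bh, cf, cg, de, ef, eh, fh
  2-simplices (2): abg, efh

Hence C_0 ≅ Z^8, C_1 ≅ Z^10, C_2 ≅ Z^2.

Boundary ∂_1: C_1 → C_0 sends each edge [p,q] (with p < q) to q − p. For instance
  ∂eh = h − e.
The 8×10 boundary matrix has rank 7 and Smith normal form diag(1,1,1,1,1,1,1).

The boundary map ∂_2: C_2 → C_1 sends each 2-simplex [p,q,r] to [q,r] − [p,r] + [p,q]. For instance
  ∂efh = fh − eh + ef,
  ∂abg = bg − ag + ab.
The resulting 10×2 matrix has rank 2, and its Smith normal form has invariant factors (1,1).

Computing H_k = (kernel of ∂_k) / (image of ∂_{k+1}):

  H_0: rank C_0 − rank ∂_1 = 8 − 7 = 1, and the invariant factors of ∂_1 are all 1, so H_0 ≅ Z.
  H_1: rank ker ∂_1 − rank ∂_2 = (10 − 7) − 2 = 1, and the invariant factors of ∂_2 are all 1, so H_1 ≅ Z.
  H_2: rank ker ∂_2 − rank ∂_3 = (2 − 2) − 0 = 0, and there is no ∂_3, so H_2 ≅ 0.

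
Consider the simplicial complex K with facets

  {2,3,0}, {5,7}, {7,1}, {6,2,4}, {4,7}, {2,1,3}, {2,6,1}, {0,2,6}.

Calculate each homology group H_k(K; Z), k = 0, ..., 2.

Take the total order 0 < 1 < 2 < 3 < 4 < 5 < 6 < 7 on the vertex set. Then K (dimension 2) consists of the simplices:

  0-simplices (8): [0], [1], [2], [3], [4], [5], [6], [7]
  1-simplices (13): [0,2], [0,3], [0,6], [1,2], [1,3], [1,6], [1,7], [2,3], [2,4], [2,6], [4,6], [4,7], [5,7]
  2-simplices (5): [0,2,3], [0,2,6], [1,2,3], [1,2,6], [2,4,6]

giving chain groups C_0 ≅ Z^8, C_1 ≅ Z^13, C_2 ≅ Z^5.

∂_1: C_1 → C_0 sends each edge [p,q] (with p < q) to q − p. For instance
  ∂[1,6] = [6] − [1].
The 8×13 boundary matrix has rank 7 and Smith normal form diag(1,1,1,1,1,1,1).

∂_2: C_2 → C_1 sends each 2-simplex [p,q,r] to [q,r] − [p,r] + [p,q]. For instance
  ∂[1,2,6] = [2,6] − [1,6] + [1,2],
  ∂[0,2,6] = [2,6] − [0,6] + [0,2].
This gives a 13×5 integer matrix of rank 5; reducing to Smith normal form yields diagonal entries (1,1,1,1,1).

Reading off H_k = ker ∂_k / im ∂_{k+1}:

  H_0: rank C_0 − rank ∂_1 = 8 − 7 = 1, and the invariant factors of ∂_1 are all 1, so H_0 = Z.
  H_1: rank ker ∂_1 − rank ∂_2 = (13 − 7) − 5 = 1, and the invariant factors of ∂_2 are all 1, so H_1 = Z.
  H_2: rank ker ∂_2 − rank ∂_3 = (5 − 5) − 0 = 0, and there is no ∂_3, so H_2 = 0.

As a check, the Euler characteristic is 8 − 13 + 5 = 0, which agrees with 1 − 1 + 0 = 0.

H_0 ≅ Z,  H_1 ≅ Z,  H_2 = 0.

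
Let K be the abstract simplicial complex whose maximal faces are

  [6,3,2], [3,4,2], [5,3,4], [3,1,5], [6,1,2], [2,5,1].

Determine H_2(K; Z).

Fix the vertex order 1 < 2 < 3 < 4 < 5 < 6 and write every simplex with vertices in increasing order. Then dim K = 2 and the simplices of K are:

  0-simplices (6): [1], [2], [3], [4], [5], [6]
  1-simplices (12): [1,2], [1,3], [1,5], [1,6], [2,3], [2,4], [2,5], [2,6], [3,4], [3,5], [3,6], [4,5]
  2-simplices (6): [1,2,5], [1,2,6], [1,3,5], [2,3,4], [2,3,6], [3,4,5]

so the chain groups are C_0 ≅ Z^6, C_1 ≅ Z^12, C_2 ≅ Z^6.

∂_1: C_1 → C_0 sends each edge [p,q] (with p < q) to q − p.
As a 6×12 matrix over Z this has rank 5, with invariant factors (1,1,1,1,1).

The boundary map ∂_2: C_2 → C_1 sends each 2-simplex [p,q,r] to [q,r] − [p,r] + [p,q]. For instance
  ∂[2,3,6] = [3,6] − [2,6] + [2,3],
  ∂[2,3,4] = [3,4] − [2,4] + [2,3].
As a 12×6 matrix over Z this has rank 6, with invariant factors (1,1,1,1,1,1).

Computing H_k = (kernel of ∂_k) / (image of ∂_{k+1}):

  H_2: rank ker ∂_2 − rank ∂_3 = (6 − 6) − 0 = 0, and there is no ∂_3, so H_2 = 0.

H_2 = 0.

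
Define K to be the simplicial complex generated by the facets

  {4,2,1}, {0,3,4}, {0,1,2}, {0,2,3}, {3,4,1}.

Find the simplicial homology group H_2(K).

Order the vertices as 0 < 1 < 2 < 3 < 4. Listing each simplex with vertices in this order, K has dimension 2 with simplices:

  0-simplices (5): [0], [1], [2], [3], [4]
  1-simplices (10): [0,1], [0,2], [0,3], [0,4], [1,2], [1,3], [1,4], [2,3], [2,4], [3,4]
  2-simplices (5): [0,1,2], [0,2,3], [0,3,4], [1,2,4], [1,3,4]

so the chain groups are C_0 ≅ Z^5, C_1 ≅ Z^10, C_2 ≅ Z^5.

The boundary map ∂_1: C_1 → C_0 maps an edge to its endpoints' difference, ∂[p,q] = q − p.
As a 5×10 matrix over Z this has rank 4, with invariant factors (1,1,1,1).

Boundary ∂_2: C_2 → C_1 sends each 2-simplex [p,q,r] to [q,r] − [p,r] + [p,q]. For instance
  ∂[0,2,3] = [2,3] − [0,3] + [0,2],
  ∂[0,1,2] = [1,2] − [0,2] + [0,1].
The resulting 10×5 matrix has rank 5, and its Smith normal form has invariant factors (1,1,1,1,1).

From H_k ≅ ker(∂_k) / im(∂_{k+1}) we obtain:

  H_2: rank ker ∂_2 − rank ∂_3 = (5 − 5) − 0 = 0, and there is no ∂_3, so H_2 = 0.

(K is a triangulation of the Möbius band.)

H_2 ≅ 0.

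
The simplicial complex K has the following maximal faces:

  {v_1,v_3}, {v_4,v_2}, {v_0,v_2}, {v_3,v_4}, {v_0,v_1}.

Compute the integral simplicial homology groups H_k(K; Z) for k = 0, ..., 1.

Order the vertices as v_0 < v_1 < v_2 < v_3 < v_4. Listing each simplex with vertices in this order, K has dimension 1 with simplices:

  0-simplices (5): [v_0], [v_1], [v_2], [v_3], [v_4]
  1-simplices (5): [v_0,v_1], [v_0,v_2], [v_1,v_3], [v_2,v_4], [v_3,v_4]

giving chain groups C_0 ≅ Z^5, C_1 ≅ Z^5.

Boundary ∂_1: C_1 → C_0 sends each edge [p,q] (with p < q) to q − p.
As a 5×5 matrix over Z this has rank 4, with invariant factors (1,1,1,1).

Reading off H_k = ker ∂_k / im ∂_{k+1}:

  H_0: rank C_0 − rank ∂_1 = 5 − 4 = 1, and the invariant factors of ∂_1 are all 1, so H_0 ≅ Z.
  H_1: rank ker ∂_1 − rank ∂_2 = (5 − 4) − 0 = 1, and there is no ∂_2, so H_1 ≅ Z.

As a check, the Euler characteristic is 5 − 5 = 0, which agrees with 1 − 1 = 0.

H_0 = Z,  H_1 = Z.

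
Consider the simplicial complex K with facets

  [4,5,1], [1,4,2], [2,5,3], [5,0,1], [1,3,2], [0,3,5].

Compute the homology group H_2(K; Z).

Fix the vertex order 0 < 1 < 2 < 3 < 4 < 5 and write every simplex with vertices in increasing order. Then dim K = 2 and the simplices of K are:

  0-simplices (6): [0], [1], [2], [3], [4], [5]
  1-simplices (12): [0,1], [0,3], [0,5], [1,2], [1,3], [1,4], [1,5], [2,3], [2,4], [2,5], [3,5], [4,5]
  2-simplices (6): [0,1,5], [0,3,5], [1,2,3], [1,2,4], [1,4,5], [2,3,5]

giving chain groups C_0 ≅ Z^6, C_1 ≅ Z^12, C_2 ≅ Z^6.

The boundary map ∂_1: C_1 → C_0 is given by ∂[p,q] = [q] − [p]. For instance
  ∂[0,1] = [1] − [0].
The resulting 6×12 matrix has rank 5, and its Smith normal form has invariant factors (1,1,1,1,1).

∂_2: C_2 → C_1 maps a triangle to the signed sum of its edges. For instance
  ∂[1,2,3] = [2,3] − [1,3] + [1,2],
  ∂[0,1,5] = [1,5] − [0,5] + [0,1].
The resulting 12×6 matrix has rank 6, and its Smith normal form has invariant factors (1,1,1,1,1,1).

Computing H_k = (kernel of ∂_k) / (image of ∂_{k+1}):

  H_2: rank ker ∂_2 − rank ∂_3 = (6 − 6) − 0 = 0, and there is no ∂_3, so H_2 ≅ 0.

H_2 = 0.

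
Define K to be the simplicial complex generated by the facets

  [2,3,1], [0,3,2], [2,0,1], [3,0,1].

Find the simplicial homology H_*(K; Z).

H_0 = Z,  H_1 = 0,  H_2 = Z.

Fix the vertex order 0 < 1 < 2 < 3 and write every simplex with vertices in increasing order. Then dim K = 2 and the simplices of K are:

  0-simplices (4): [0], [1], [2], [3]
  1-simplices (6): [0,1], [0,2], [0,3], [1,2], [1,3], [2,3]
  2-simplices (4): [0,1,2], [0,1,3], [0,2,3], [1,2,3]

so the chain groups are C_0 ≅ Z^4, C_1 ≅ Z^6, C_2 ≅ Z^4.

Boundary ∂_1: C_1 → C_0 is given by ∂[p,q] = [q] − [p].
The resulting 4×6 matrix has rank 3, and its Smith normal form has invariant factors (1,1,1).

The boundary map ∂_2: C_2 → C_1 sends each 2-simplex [p,q,r] to [q,r] − [p,r] + [p,q]. For instance
  ∂[0,2,3] = [2,3] − [0,3] + [0,2],
  ∂[0,1,2] = [1,2] − [0,2] + [0,1].
The 6×4 boundary matrix has rank 3 and Smith normal form diag(1,1,1).

Now H_k = ker ∂_k / im ∂_{k+1}, so:

  H_0: rank C_0 − rank ∂_1 = 4 − 3 = 1, and the invariant factors of ∂_1 are all 1, so H_0 ≅ Z.
  H_1: rank ker ∂_1 − rank ∂_2 = (6 − 3) − 3 = 0, and the invariant factors of ∂_2 are all 1, so H_1 ≅ 0.
  H_2: rank ker ∂_2 − rank ∂_3 = (4 − 3) − 0 = 1, and there is no ∂_3, so H_2 ≅ Z.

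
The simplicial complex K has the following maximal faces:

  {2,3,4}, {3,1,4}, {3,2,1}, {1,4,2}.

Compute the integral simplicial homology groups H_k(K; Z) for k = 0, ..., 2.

We work with the vertex ordering 1 < 2 < 3 < 4. The simplices of K, each written with vertices in increasing order, are:

  0-simplices (4): [1], [2], [3], [4]
  1-simplices (6): [1,2], [1,3], [1,4], [2,3], [2,4], [3,4]
  2-simplices (4): [1,2,3], [1,2,4], [1,3,4], [2,3,4]

Hence C_0 ≅ Z^4, C_1 ≅ Z^6, C_2 ≅ Z^4.

Boundary ∂_1: C_1 → C_0 is given by ∂[p,q] = [q] − [p]. For instance
  ∂[2,3] = [3] − [2].
The 4×6 boundary matrix has rank 3 and Smith normal form diag(1,1,1).

The boundary map ∂_2: C_2 → C_1 acts by ∂[p,q,r] = [q,r] − [p,r] + [p,q]. For instance
  ∂[1,2,4] = [2,4] − [1,4] + [1,2],
  ∂[2,3,4] = [3,4] − [2,4] + [2,3].
As a 6×4 matrix over Z this has rank 3, with invariant factors (1,1,1).

Computing H_k = (kernel of ∂_k) / (image of ∂_{k+1}):

  H_0: rank C_0 − rank ∂_1 = 4 − 3 = 1, and the invariant factors of ∂_1 are all 1, so H_0 ≅ Z.
  H_1: rank ker ∂_1 − rank ∂_2 = (6 − 3) − 3 = 0, and the invariant factors of ∂_2 are all 1, so H_1 ≅ 0.
  H_2: rank ker ∂_2 − rank ∂_3 = (4 − 3) − 0 = 1, and there is no ∂_3, so H_2 ≅ Z.

(K is a triangulation of the 2-sphere S^2.)

H_0 ≅ Z,  H_1 = 0,  H_2 ≅ Z.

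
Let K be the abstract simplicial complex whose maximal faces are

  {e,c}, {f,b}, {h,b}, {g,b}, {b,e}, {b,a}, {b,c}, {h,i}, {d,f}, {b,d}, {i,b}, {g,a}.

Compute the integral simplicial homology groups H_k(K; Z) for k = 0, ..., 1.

We work with the vertex ordering a < b < c < d < e < f < g < h < i. The simplices of K, each written with vertices in increasing order, are:

  0-simplices (9): a, b, c, d, e, f, g, h, i
  1-simplices (12): ab, ag, bc, bd, be, bf, bg, bh, bi, ce, df, hi

giving chain groups C_0 ≅ Z^9, C_1 ≅ Z^12.

∂_1: C_1 → C_0 sends each edge [p,q] (with p < q) to q − p. For instance
  ∂be = e − b.
As a 9×12 matrix over Z this has rank 8, with invariant factors (1,1,1,1,1,1,1,1).

From H_k ≅ ker(∂_k) / im(∂_{k+1}) we obtain:

  H_0: rank C_0 − rank ∂_1 = 9 − 8 = 1, and the invariant factors of ∂_1 are all 1, so H_0 ≅ Z.
  H_1: rank ker ∂_1 − rank ∂_2 = (12 − 8) − 0 = 4, and there is no ∂_2, so H_1 ≅ Z^4.

H_0 = Z,  H_1 = Z^4.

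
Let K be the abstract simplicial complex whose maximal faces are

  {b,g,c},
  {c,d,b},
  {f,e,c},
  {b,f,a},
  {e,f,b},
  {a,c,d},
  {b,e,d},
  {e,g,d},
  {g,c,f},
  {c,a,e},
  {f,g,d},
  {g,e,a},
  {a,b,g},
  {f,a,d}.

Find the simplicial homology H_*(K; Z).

H_0 = Z,  H_1 = Z^2,  H_2 = Z.

K has 7 vertices, 21 edges, 14 triangles.
rank ∂_0 = 0, rank ∂_1 = 6 ⇒ b_0 = 7 − 0 − 6 = 1; all invariant factors of ∂_1 are 1 so no torsion. So H_0 = Z.
rank ∂_1 = 6, rank ∂_2 = 13 ⇒ b_1 = 21 − 6 − 13 = 2; all invariant factors of ∂_2 are 1 so no torsion. So H_1 = Z^2.
rank ∂_2 = 13, rank ∂_3 = 0 ⇒ b_2 = 14 − 13 − 0 = 1. So H_2 = Z.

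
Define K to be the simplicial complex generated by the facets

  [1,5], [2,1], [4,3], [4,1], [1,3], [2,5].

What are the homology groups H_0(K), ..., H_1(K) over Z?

H_0 ≅ Z,  H_1 ≅ Z^2.

Fix the vertex order 1 < 2 < 3 < 4 < 5 and write every simplex with vertices in increasing order. Then dim K = 1 and the simplices of K are:

  0-simplices (5): [1], [2], [3], [4], [5]
  1-simplices (6): [1,2], [1,3], [1,4], [1,5], [2,5], [3,4]

giving chain groups C_0 ≅ Z^5, C_1 ≅ Z^6.

Boundary ∂_1: C_1 → C_0 sends each edge [p,q] (with p < q) to q − p. For instance
  ∂[1,2] = [2] − [1].
As a 5×6 matrix over Z this has rank 4, with invariant factors (1,1,1,1).

Computing H_k = (kernel of ∂_k) / (image of ∂_{k+1}):

  H_0: rank C_0 − rank ∂_1 = 5 − 4 = 1, and the invariant factors of ∂_1 are all 1, so H_0 ≅ Z.
  H_1: rank ker ∂_1 − rank ∂_2 = (6 − 4) − 0 = 2, and there is no ∂_2, so H_1 ≅ Z^2.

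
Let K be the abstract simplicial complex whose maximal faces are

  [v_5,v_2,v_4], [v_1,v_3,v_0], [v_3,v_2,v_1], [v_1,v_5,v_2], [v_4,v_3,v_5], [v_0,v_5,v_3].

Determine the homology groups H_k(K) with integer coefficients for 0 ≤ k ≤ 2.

H_0 ≅ Z,  H_1 ≅ Z,  H_2 = 0.

K has 6 vertices, 12 edges, 6 triangles.
rank ∂_0 = 0, rank ∂_1 = 5 ⇒ b_0 = 6 − 0 − 5 = 1; all invariant factors of ∂_1 are 1 so no torsion. So H_0 = Z.
rank ∂_1 = 5, rank ∂_2 = 6 ⇒ b_1 = 12 − 5 − 6 = 1; all invariant factors of ∂_2 are 1 so no torsion. So H_1 = Z.
rank ∂_2 = 6, rank ∂_3 = 0 ⇒ b_2 = 6 − 6 − 0 = 0. So H_2 = 0.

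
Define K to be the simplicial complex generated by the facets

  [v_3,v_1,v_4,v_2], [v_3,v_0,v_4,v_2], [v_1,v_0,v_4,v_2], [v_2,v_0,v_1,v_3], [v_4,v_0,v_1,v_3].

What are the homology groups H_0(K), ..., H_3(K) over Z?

H_0 = Z,  H_1 = 0,  H_2 = 0,  H_3 = Z.

Take the total order v_0 < v_1 < v_2 < v_3 < v_4 on the vertex set. Then K (dimension 3) consists of the simplices:

  0-simplices (5): [v_0], [v_1], [v_2], [v_3], [v_4]
  1-simplices (10): [v_0,v_1], [v_0,v_2], [v_0,v_3], [v_0,v_4], [v_1,v_2], [v_1,v_3], [v_1,v_4], [v_2,v_3], [v_2,v_4], [v_3,v_4]
  2-simplices (10): [v_0,v_1,v_2], [v_0,v_1,v_3], [v_0,v_1,v_4], [v_0,v_2,v_3], [v_0,v_2,v_4], [v_0,v_3,v_4], [v_1,v_2,v_3], [v_1,v_2,v_4], [v_1,v_3,v_4], [v_2,v_3,v_4]
  3-simplices (5): [v_0,v_1,v_2,v_3], [v_0,v_1,v_2,v_4], [v_0,v_1,v_3,v_4], [v_0,v_2,v_3,v_4], [v_1,v_2,v_3,v_4]

so the chain groups are C_0 ≅ Z^5, C_1 ≅ Z^10, C_2 ≅ Z^10, C_3 ≅ Z^5.

The boundary map ∂_1: C_1 → C_0 maps an edge to its endpoints' difference, ∂[p,q] = q − p.
The 5×10 boundary matrix has rank 4 and Smith normal form diag(1,1,1,1).

The boundary map ∂_2: C_2 → C_1 maps a triangle to the signed sum of its edges. For instance
  ∂[v_0,v_2,v_4] = [v_2,v_4] − [v_0,v_4] + [v_0,v_2],
  ∂[v_0,v_1,v_4] = [v_1,v_4] − [v_0,v_4] + [v_0,v_1].
This gives a 10×10 integer matrix of rank 6; reducing to Smith normal form yields diagonal entries (1,1,1,1,1,1).

Boundary ∂_3: C_3 → C_2 sends each 3-simplex σ to the alternating sum Σ_i (−1)^i (σ with its i-th vertex removed). For instance
  ∂[v_0,v_2,v_3,v_4] = [v_2,v_3,v_4] − [v_0,v_3,v_4] + [v_0,v_2,v_4] − [v_0,v_2,v_3],
  ∂[v_0,v_1,v_3,v_4] = [v_1,v_3,v_4] − [v_0,v_3,v_4] + [v_0,v_1,v_4] − [v_0,v_1,v_3].
The resulting 10×5 matrix has rank 4, and its Smith normal form has invariant factors (1,1,1,1).

Now H_k = ker ∂_k / im ∂_{k+1}, so:

  H_0: rank C_0 − rank ∂_1 = 5 − 4 = 1, and the invariant factors of ∂_1 are all 1, so H_0 = Z.
  H_1: rank ker ∂_1 − rank ∂_2 = (10 − 4) − 6 = 0, and the invariant factors of ∂_2 are all 1, so H_1 = 0.
  H_2: rank ker ∂_2 − rank ∂_3 = (10 − 6) − 4 = 0, and the invariant factors of ∂_3 are all 1, so H_2 = 0.
  H_3: rank ker ∂_3 − rank ∂_4 = (5 − 4) − 0 = 1, and there is no ∂_4, so H_3 = Z.

(K is a triangulation of the 3-sphere S^3.)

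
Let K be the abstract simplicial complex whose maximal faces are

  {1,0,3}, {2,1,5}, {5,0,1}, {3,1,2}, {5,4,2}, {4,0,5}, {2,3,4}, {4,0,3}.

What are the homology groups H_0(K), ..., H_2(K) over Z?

Fix the vertex order 0 < 1 < 2 < 3 < 4 < 5 and write every simplex with vertices in increasing order. Then dim K = 2 and the simplices of K are:

  0-simplices (6): [0], [1], [2], [3], [4], [5]
  1-simplices (12): [0,1], [0,3], [0,4], [0,5], [1,2], [1,3], [1,5], [2,3], [2,4], [2,5], [3,4], [4,5]
  2-simplices (8): [0,1,3], [0,1,5], [0,3,4], [0,4,5], [1,2,3], [1,2,5], [2,3,4], [2,4,5]

Hence C_0 ≅ Z^6, C_1 ≅ Z^12, C_2 ≅ Z^8.

∂_1: C_1 → C_0 sends each edge [p,q] (with p < q) to q − p. For instance
  ∂[2,5] = [5] − [2].
As a 6×12 matrix over Z this has rank 5, with invariant factors (1,1,1,1,1).

The boundary map ∂_2: C_2 → C_1 maps a triangle to the signed sum of its edges. For instance
  ∂[0,4,5] = [4,5] − [0,5] + [0,4],
  ∂[0,1,5] = [1,5] − [0,5] + [0,1].
The 12×8 boundary matrix has rank 7 and Smith normal form diag(1,1,1,1,1,1,1).

Computing H_k = (kernel of ∂_k) / (image of ∂_{k+1}):

  H_0: rank C_0 − rank ∂_1 = 6 − 5 = 1, and the invariant factors of ∂_1 are all 1, so H_0 ≅ Z.
  H_1: rank ker ∂_1 − rank ∂_2 = (12 − 5) − 7 = 0, and the invariant factors of ∂_2 are all 1, so H_1 ≅ 0.
  H_2: rank ker ∂_2 − rank ∂_3 = (8 − 7) − 0 = 1, and there is no ∂_3, so H_2 ≅ Z.

As a check, the Euler characteristic is 6 − 12 + 8 = 2, which agrees with 1 − 0 + 1 = 2.

H_0 = Z,  H_1 = 0,  H_2 = Z.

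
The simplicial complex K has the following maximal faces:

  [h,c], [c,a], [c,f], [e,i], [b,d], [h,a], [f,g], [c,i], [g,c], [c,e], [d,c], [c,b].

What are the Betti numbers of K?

Order the vertices as a < b < c < d < e < f < g < h < i. Listing each simplex with vertices in this order, K has dimension 1 with simplices:

  0-simplices (9): a, b, c, d, e, f, g, h, i
  1-simplices (12): ac, ah, bc, bd, cd, ce, cf, cg, ch, ci, ei, fg

so the chain groups are C_0 ≅ Z^9, C_1 ≅ Z^12.

∂_1: C_1 → C_0 maps an edge to its endpoints' difference, ∂[p,q] = q − p. For instance
  ∂cf = f − c.
The resulting 9×12 matrix has rank 8, and its Smith normal form has invariant factors (1,1,1,1,1,1,1,1).

Reading off H_k = ker ∂_k / im ∂_{k+1}:

  H_0: rank C_0 − rank ∂_1 = 9 − 8 = 1, and the invariant factors of ∂_1 are all 1, so H_0 = Z.
  H_1: rank ker ∂_1 − rank ∂_2 = (12 − 8) − 0 = 4, and there is no ∂_2, so H_1 = Z^4.

Hence the Betti numbers are b_0 = 1, b_1 = 4.

b_0 = 1, b_1 = 4.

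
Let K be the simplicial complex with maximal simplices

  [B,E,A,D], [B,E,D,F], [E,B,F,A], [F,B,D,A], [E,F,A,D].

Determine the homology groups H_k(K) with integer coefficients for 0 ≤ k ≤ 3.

H_0 ≅ Z,  H_1 = 0,  H_2 = 0,  H_3 ≅ Z.

We work with the vertex ordering A < B < D < E < F. The simplices of K, each written with vertices in increasing order, are:

  0-simplices (5): A, B, D, E, F
  1-simplices (10): AB, AD, AE, AF, BD, BE, BF, DE, DF, EF
  2-simplices (10): ABD, ABE, ABF, ADE, ADF, AEF, BDE, BDF, BEF, DEF
  3-simplices (5): ABDE, ABDF, ABEF, ADEF, BDEF

giving chain groups C_0 ≅ Z^5, C_1 ≅ Z^10, C_2 ≅ Z^10, C_3 ≅ Z^5.

Boundary ∂_1: C_1 → C_0 sends each edge [p,q] (with p < q) to q − p. For instance
  ∂AD = D − A.
The resulting 5×10 matrix has rank 4, and its Smith normal form has invariant factors (1,1,1,1).

∂_2: C_2 → C_1 sends each 2-simplex [p,q,r] to [q,r] − [p,r] + [p,q]. For instance
  ∂BEF = EF − BF + BE,
  ∂ABE = BE − AE + AB.
As a 10×10 matrix over Z this has rank 6, with invariant factors (1,1,1,1,1,1).

Boundary ∂_3: C_3 → C_2 sends each 3-simplex σ to the alternating sum Σ_i (−1)^i (σ with its i-th vertex removed). For instance
  ∂ADEF = DEF − AEF + ADF − ADE,
  ∂BDEF = DEF − BEF + BDF − BDE.
As a 10×5 matrix over Z this has rank 4, with invariant factors (1,1,1,1).

Computing H_k = (kernel of ∂_k) / (image of ∂_{k+1}):

  H_0: rank C_0 − rank ∂_1 = 5 − 4 = 1, and the invariant factors of ∂_1 are all 1, so H_0 = Z.
  H_1: rank ker ∂_1 − rank ∂_2 = (10 − 4) − 6 = 0, and the invariant factors of ∂_2 are all 1, so H_1 = 0.
  H_2: rank ker ∂_2 − rank ∂_3 = (10 − 6) − 4 = 0, and the invariant factors of ∂_3 are all 1, so H_2 = 0.
  H_3: rank ker ∂_3 − rank ∂_4 = (5 − 4) − 0 = 1, and there is no ∂_4, so H_3 = Z.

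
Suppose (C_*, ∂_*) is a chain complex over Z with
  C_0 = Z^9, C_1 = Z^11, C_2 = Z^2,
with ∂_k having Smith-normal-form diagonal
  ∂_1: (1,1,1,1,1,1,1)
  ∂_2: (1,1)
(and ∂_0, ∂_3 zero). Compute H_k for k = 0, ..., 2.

H_0: b_0 = 9 − 0 − 7 = 2; torsion from ∂_1 factors > 1: none. So H_0 ≅ Z^2.
H_1: b_1 = 11 − 7 − 2 = 2; torsion from ∂_2 factors > 1: none. So H_1 ≅ Z^2.
H_2: b_2 = 2 − 2 − 0 = 0; torsion from ∂_3 factors > 1: none. So H_2 ≅ 0.

H_0 ≅ Z^2,  H_1 ≅ Z^2,  H_2 = 0.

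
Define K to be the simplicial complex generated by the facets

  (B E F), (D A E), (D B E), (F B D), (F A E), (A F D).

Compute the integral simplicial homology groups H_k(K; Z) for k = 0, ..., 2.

Take the total order A < B < D < E < F on the vertex set. Then K (dimension 2) consists of the simplices:

  0-simplices (5): A, B, D, E, F
  1-simplices (9): AD, AE, AF, BD, BE, BF, DE, DF, EF
  2-simplices (6): ADE, ADF, AEF, BDE, BDF, BEF

Hence C_0 ≅ Z^5, C_1 ≅ Z^9, C_2 ≅ Z^6.

The boundary map ∂_1: C_1 → C_0 is given by ∂[p,q] = [q] − [p].
The resulting 5×9 matrix has rank 4, and its Smith normal form has invariant factors (1,1,1,1).

The boundary map ∂_2: C_2 → C_1 sends each 2-simplex [p,q,r] to [q,r] − [p,r] + [p,q]. For instance
  ∂BDF = DF − BF + BD,
  ∂BDE = DE − BE + BD.
The resulting 9×6 matrix has rank 5, and its Smith normal form has invariant factors (1,1,1,1,1).

Computing H_k = (kernel of ∂_k) / (image of ∂_{k+1}):

  H_0: rank C_0 − rank ∂_1 = 5 − 4 = 1, and the invariant factors of ∂_1 are all 1, so H_0 ≅ Z.
  H_1: rank ker ∂_1 − rank ∂_2 = (9 − 4) − 5 = 0, and the invariant factors of ∂_2 are all 1, so H_1 ≅ 0.
  H_2: rank ker ∂_2 − rank ∂_3 = (6 − 5) − 0 = 1, and there is no ∂_3, so H_2 ≅ Z.

As a check, the Euler characteristic is 5 − 9 + 6 = 2, which agrees with 1 − 0 + 1 = 2.

H_0 = Z,  H_1 = 0,  H_2 = Z.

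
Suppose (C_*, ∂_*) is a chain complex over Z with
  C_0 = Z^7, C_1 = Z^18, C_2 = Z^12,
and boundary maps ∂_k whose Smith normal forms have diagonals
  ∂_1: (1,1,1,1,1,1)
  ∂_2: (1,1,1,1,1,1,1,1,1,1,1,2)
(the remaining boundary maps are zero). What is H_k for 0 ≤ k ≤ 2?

H_0: b_0 = 7 − 0 − 6 = 1; torsion from ∂_1 factors > 1: none. So H_0 ≅ Z.
H_1: b_1 = 18 − 6 − 12 = 0; torsion from ∂_2 factors > 1: [2]. So H_1 ≅ Z/2Z.
H_2: b_2 = 12 − 12 − 0 = 0; torsion from ∂_3 factors > 1: none. So H_2 ≅ 0.

H_0 ≅ Z,  H_1 ≅ Z/2Z,  H_2 = 0.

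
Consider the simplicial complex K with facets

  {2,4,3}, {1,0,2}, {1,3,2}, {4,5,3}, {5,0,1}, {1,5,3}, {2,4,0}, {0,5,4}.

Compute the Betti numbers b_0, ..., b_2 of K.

We work with the vertex ordering 0 < 1 < 2 < 3 < 4 < 5. The simplices of K, each written with vertices in increasing order, are:

  0-simplices (6): [0], [1], [2], [3], [4], [5]
  1-simplices (12): [0,1], [0,2], [0,4], [0,5], [1,2], [1,3], [1,5], [2,3], [2,4], [3,4], [3,5], [4,5]
  2-simplices (8): [0,1,2], [0,1,5], [0,2,4], [0,4,5], [1,2,3], [1,3,5], [2,3,4], [3,4,5]

so the chain groups are C_0 ≅ Z^6, C_1 ≅ Z^12, C_2 ≅ Z^8.

The boundary map ∂_1: C_1 → C_0 is given by ∂[p,q] = [q] − [p]. For instance
  ∂[0,4] = [4] − [0].
As a 6×12 matrix over Z this has rank 5, with invariant factors (1,1,1,1,1).

Boundary ∂_2: C_2 → C_1 sends each 2-simplex [p,q,r] to [q,r] − [p,r] + [p,q]. For instance
  ∂[0,1,5] = [1,5] − [0,5] + [0,1],
  ∂[0,4,5] = [4,5] − [0,5] + [0,4].
As a 12×8 matrix over Z this has rank 7, with invariant factors (1,1,1,1,1,1,1).

From H_k ≅ ker(∂_k) / im(∂_{k+1}) we obtain:

  H_0: rank C_0 − rank ∂_1 = 6 − 5 = 1, and the invariant factors of ∂_1 are all 1, so H_0 ≅ Z.
  H_1: rank ker ∂_1 − rank ∂_2 = (12 − 5) − 7 = 0, and the invariant factors of ∂_2 are all 1, so H_1 ≅ 0.
  H_2: rank ker ∂_2 − rank ∂_3 = (8 − 7) − 0 = 1, and there is no ∂_3, so H_2 ≅ Z.

(K is a triangulation of the 2-sphere S^2.)

Hence the Betti numbers are b_0 = 1, b_1 = 0, b_2 = 1.

b_0 = 1, b_1 = 0, b_2 = 1.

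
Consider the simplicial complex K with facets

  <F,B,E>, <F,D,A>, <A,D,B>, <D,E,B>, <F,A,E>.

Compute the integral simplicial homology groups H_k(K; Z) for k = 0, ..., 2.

H_0 = Z,  H_1 = Z,  H_2 = 0.

K has 5 vertices, 10 edges, 5 triangles.
rank ∂_0 = 0, rank ∂_1 = 4 ⇒ b_0 = 5 − 0 − 4 = 1; all invariant factors of ∂_1 are 1 so no torsion. So H_0 ≅ Z.
rank ∂_1 = 4, rank ∂_2 = 5 ⇒ b_1 = 10 − 4 − 5 = 1; all invariant factors of ∂_2 are 1 so no torsion. So H_1 ≅ Z.
rank ∂_2 = 5, rank ∂_3 = 0 ⇒ b_2 = 5 − 5 − 0 = 0. So H_2 ≅ 0.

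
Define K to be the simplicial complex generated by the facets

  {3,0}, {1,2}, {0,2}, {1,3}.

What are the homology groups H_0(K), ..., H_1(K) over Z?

We work with the vertex ordering 0 < 1 < 2 < 3. The simplices of K, each written with vertices in increasing order, are:

  0-simplices (4): [0], [1], [2], [3]
  1-simplices (4): [0,2], [0,3], [1,2], [1,3]

Hence C_0 ≅ Z^4, C_1 ≅ Z^4.

∂_1: C_1 → C_0 maps an edge to its endpoints' difference, ∂[p,q] = q − p.
The 4×4 boundary matrix has rank 3 and Smith normal form diag(1,1,1).

From H_k ≅ ker(∂_k) / im(∂_{k+1}) we obtain:

  H_0: rank C_0 − rank ∂_1 = 4 − 3 = 1, and the invariant factors of ∂_1 are all 1, so H_0 ≅ Z.
  H_1: rank ker ∂_1 − rank ∂_2 = (4 − 3) − 0 = 1, and there is no ∂_2, so H_1 ≅ Z.

As a check, the Euler characteristic is 4 − 4 = 0, which agrees with 1 − 1 = 0.

H_0 ≅ Z,  H_1 ≅ Z.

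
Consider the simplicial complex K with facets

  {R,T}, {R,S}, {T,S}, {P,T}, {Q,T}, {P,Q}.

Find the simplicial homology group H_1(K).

We work with the vertex ordering P < Q < R < S < T. The simplices of K, each written with vertices in increasing order, are:

  0-simplices (5): P, Q, R, S, T
  1-simplices (6): PQ, PT, QT, RS, RT, ST

Hence C_0 ≅ Z^5, C_1 ≅ Z^6.

Boundary ∂_1: C_1 → C_0 is given by ∂[p,q] = [q] − [p].
The 5×6 boundary matrix has rank 4 and Smith normal form diag(1,1,1,1).

Reading off H_k = ker ∂_k / im ∂_{k+1}:

  H_1: rank ker ∂_1 − rank ∂_2 = (6 − 4) − 0 = 2, and there is no ∂_2, so H_1 ≅ Z^2.

H_1 ≅ Z^2.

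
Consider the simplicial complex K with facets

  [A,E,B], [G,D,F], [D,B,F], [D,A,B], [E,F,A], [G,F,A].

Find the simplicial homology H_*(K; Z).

H_0 ≅ Z,  H_1 ≅ Z,  H_2 = 0.

Fix the vertex order A < B < D < E < F < G and write every simplex with vertices in increasing order. Then dim K = 2 and the simplices of K are:

  0-simplices (6): A, B, D, E, F, G
  1-simplices (12): AB, AD, AE, AF, AG, BD, BE, BF, DF, DG, EF, FG
  2-simplices (6): ABD, ABE, AEF, AFG, BDF, DFG

so the chain groups are C_0 ≅ Z^6, C_1 ≅ Z^12, C_2 ≅ Z^6.

The boundary map ∂_1: C_1 → C_0 maps an edge to its endpoints' difference, ∂[p,q] = q − p. For instance
  ∂AG = G − A.
The 6×12 boundary matrix has rank 5 and Smith normal form diag(1,1,1,1,1).

The boundary map ∂_2: C_2 → C_1 sends each 2-simplex [p,q,r] to [q,r] − [p,r] + [p,q]. For instance
  ∂ABD = BD − AD + AB,
  ∂DFG = FG − DG + DF.
As a 12×6 matrix over Z this has rank 6, with invariant factors (1,1,1,1,1,1).

Reading off H_k = ker ∂_k / im ∂_{k+1}:

  H_0: rank C_0 − rank ∂_1 = 6 − 5 = 1, and the invariant factors of ∂_1 are all 1, so H_0 = Z.
  H_1: rank ker ∂_1 − rank ∂_2 = (12 − 5) − 6 = 1, and the invariant factors of ∂_2 are all 1, so H_1 = Z.
  H_2: rank ker ∂_2 − rank ∂_3 = (6 − 6) − 0 = 0, and there is no ∂_3, so H_2 = 0.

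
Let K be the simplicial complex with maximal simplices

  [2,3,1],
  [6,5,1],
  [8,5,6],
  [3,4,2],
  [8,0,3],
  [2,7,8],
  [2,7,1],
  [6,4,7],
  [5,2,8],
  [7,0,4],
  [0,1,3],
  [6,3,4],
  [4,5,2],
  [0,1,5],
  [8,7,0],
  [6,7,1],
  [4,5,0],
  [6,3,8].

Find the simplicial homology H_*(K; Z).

H_0 = Z,  H_1 = Z^2,  H_2 = Z.

Order the vertices as 0 < 1 < 2 < 3 < 4 < 5 < 6 < 7 < 8. Listing each simplex with vertices in this order, K has dimension 2 with simplices:

  0-simplices (9): [0], [1], [2], [3], [4], [5], [6], [7], [8]
  1-simplices (27): (27 of them)
  2-simplices (18): [0,1,3], [0,1,5], [0,3,8], [0,4,5], [0,4,7], [0,7,8], [1,2,3], [1,2,7], [1,5,6], [1,6,7], [2,3,4], [2,4,5], [2,5,8], [2,7,8], [3,4,6], [3,6,8], [4,6,7], [5,6,8]

so the chain groups are C_0 ≅ Z^9, C_1 ≅ Z^27, C_2 ≅ Z^18.

Boundary ∂_1: C_1 → C_0 sends each edge [p,q] (with p < q) to q − p. For instance
  ∂[0,3] = [3] − [0].
The 9×27 boundary matrix has rank 8 and Smith normal form diag(1,1,1,1,1,1,1,1).

Boundary ∂_2: C_2 → C_1 acts by ∂[p,q,r] = [q,r] − [p,r] + [p,q]. For instance
  ∂[0,1,5] = [1,5] − [0,5] + [0,1],
  ∂[3,6,8] = [6,8] − [3,8] + [3,6].
This gives a 27×18 integer matrix of rank 17; reducing to Smith normal form yields diagonal entries (1,1,1,1,1,1,1,1,1,1,1,1,1,1,1,1,1).

Computing H_k = (kernel of ∂_k) / (image of ∂_{k+1}):

  H_0: rank C_0 − rank ∂_1 = 9 − 8 = 1, and the invariant factors of ∂_1 are all 1, so H_0 = Z.
  H_1: rank ker ∂_1 − rank ∂_2 = (27 − 8) − 17 = 2, and the invariant factors of ∂_2 are all 1, so H_1 = Z^2.
  H_2: rank ker ∂_2 − rank ∂_3 = (18 − 17) − 0 = 1, and there is no ∂_3, so H_2 = Z.

(K is a triangulation of the torus T^2.)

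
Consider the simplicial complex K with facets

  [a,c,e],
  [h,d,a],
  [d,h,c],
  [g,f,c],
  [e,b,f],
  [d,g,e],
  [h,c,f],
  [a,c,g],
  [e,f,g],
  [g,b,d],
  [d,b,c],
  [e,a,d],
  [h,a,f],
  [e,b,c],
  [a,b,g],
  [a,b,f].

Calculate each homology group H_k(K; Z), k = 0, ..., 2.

H_0 ≅ Z,  H_1 ≅ Z^2,  H_2 ≅ Z.

We work with the vertex ordering a < b < c < d < e < f < g < h. The simplices of K, each written with vertices in increasing order, are:

  0-simplices (8): a, b, c, d, e, f, g, h
  1-simplices (24): ab, ac, ad, ae, af, ag, ah, bc, bd, be, bf, bg, cd, ce, cf, cg, ch, de, dg, dh, ef, eg, fg, fh
  2-simplices (16): abf, abg, ace, acg, ade, adh, afh, bcd, bce, bdg, bef, cdh, cfg, cfh, deg, efg

Hence C_0 ≅ Z^8, C_1 ≅ Z^24, C_2 ≅ Z^16.

Boundary ∂_1: C_1 → C_0 is given by ∂[p,q] = [q] − [p]. For instance
  ∂bg = g − b.
This gives a 8×24 integer matrix of rank 7; reducing to Smith normal form yields diagonal entries (1,1,1,1,1,1,1).

Boundary ∂_2: C_2 → C_1 acts by ∂[p,q,r] = [q,r] − [p,r] + [p,q]. For instance
  ∂cdh = dh − ch + cd,
  ∂cfh = fh − ch + cf.
As a 24×16 matrix over Z this has rank 15, with invariant factors (1,1,1,1,1,1,1,1,1,1,1,1,1,1,1).

Reading off H_k = ker ∂_k / im ∂_{k+1}:

  H_0: rank C_0 − rank ∂_1 = 8 − 7 = 1, and the invariant factors of ∂_1 are all 1, so H_0 ≅ Z.
  H_1: rank ker ∂_1 − rank ∂_2 = (24 − 7) − 15 = 2, and the invariant factors of ∂_2 are all 1, so H_1 ≅ Z^2.
  H_2: rank ker ∂_2 − rank ∂_3 = (16 − 15) − 0 = 1, and there is no ∂_3, so H_2 ≅ Z.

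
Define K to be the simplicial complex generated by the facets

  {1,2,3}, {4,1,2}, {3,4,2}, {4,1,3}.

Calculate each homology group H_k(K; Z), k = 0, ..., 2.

H_0 = Z,  H_1 = 0,  H_2 = Z.

Take the total order 1 < 2 < 3 < 4 on the vertex set. Then K (dimension 2) consists of the simplices:

  0-simplices (4): [1], [2], [3], [4]
  1-simplices (6): [1,2], [1,3], [1,4], [2,3], [2,4], [3,4]
  2-simplices (4): [1,2,3], [1,2,4], [1,3,4], [2,3,4]

so the chain groups are C_0 ≅ Z^4, C_1 ≅ Z^6, C_2 ≅ Z^4.

The boundary map ∂_1: C_1 → C_0 is given by ∂[p,q] = [q] − [p].
This gives a 4×6 integer matrix of rank 3; reducing to Smith normal form yields diagonal entries (1,1,1).

The boundary map ∂_2: C_2 → C_1 maps a triangle to the signed sum of its edges. For instance
  ∂[1,2,3] = [2,3] − [1,3] + [1,2],
  ∂[2,3,4] = [3,4] − [2,4] + [2,3].
The resulting 6×4 matrix has rank 3, and its Smith normal form has invariant factors (1,1,1).

Computing H_k = (kernel of ∂_k) / (image of ∂_{k+1}):

  H_0: rank C_0 − rank ∂_1 = 4 − 3 = 1, and the invariant factors of ∂_1 are all 1, so H_0 = Z.
  H_1: rank ker ∂_1 − rank ∂_2 = (6 − 3) − 3 = 0, and the invariant factors of ∂_2 are all 1, so H_1 = 0.
  H_2: rank ker ∂_2 − rank ∂_3 = (4 − 3) − 0 = 1, and there is no ∂_3, so H_2 = Z.

As a check, the Euler characteristic is 4 − 6 + 4 = 2, which agrees with 1 − 0 + 1 = 2.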